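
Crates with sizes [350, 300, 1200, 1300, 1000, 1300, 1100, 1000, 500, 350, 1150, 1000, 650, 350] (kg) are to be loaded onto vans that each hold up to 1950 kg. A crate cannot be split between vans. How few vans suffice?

8

Total = 1300 + 1300 + 1200 + 1150 + 1100 + 1000 + 1000 + 1000 + 650 + 500 + 350 + 350 + 350 + 300 = 11550 kg.
Lower bound: ⌈11550/1950⌉ = 6 vans.
Also, 8 crates each exceed 975 kg, and no two of those can share a van, so at least 8 vans are needed.
A packing using 8 vans:
  van 1: 1300 + 650 = 1950
  van 2: 1300 + 500 = 1800
  van 3: 1200 + 350 + 350 = 1900
  van 4: 1150 + 350 + 300 = 1800
  van 5: 1100 = 1100
  van 6: 1000 = 1000
  van 7: 1000 = 1000
  van 8: 1000 = 1000
This matches the lower bound, so 8 is optimal.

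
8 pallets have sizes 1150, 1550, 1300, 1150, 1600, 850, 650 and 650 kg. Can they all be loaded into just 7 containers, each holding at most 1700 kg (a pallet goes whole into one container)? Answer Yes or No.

Yes

A valid assignment using 7 containers:
  container 1: 1600 = 1600
  container 2: 1550 = 1550
  container 3: 1300 = 1300
  container 4: 1150 = 1150
  container 5: 1150 = 1150
  container 6: 850 + 650 = 1500
  container 7: 650 = 650
Every load is within 1700 kg, so 7 containers suffice.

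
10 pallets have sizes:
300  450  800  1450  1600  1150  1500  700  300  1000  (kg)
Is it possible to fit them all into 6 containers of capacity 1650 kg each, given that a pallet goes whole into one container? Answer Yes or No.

A valid assignment using 6 containers:
  container 1: 1600 = 1600
  container 2: 1500 = 1500
  container 3: 1450 = 1450
  container 4: 1150 + 450 = 1600
  container 5: 1000 + 300 + 300 = 1600
  container 6: 800 + 700 = 1500
Every load is within 1650 kg, so 6 containers suffice.

Yes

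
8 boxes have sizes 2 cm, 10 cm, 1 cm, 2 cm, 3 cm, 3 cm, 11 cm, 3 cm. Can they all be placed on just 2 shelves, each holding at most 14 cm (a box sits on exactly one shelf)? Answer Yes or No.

No

Total = 35 cm; ⌈35/14⌉ = 3.
At least 3 shelves are required, but only 2 are allowed.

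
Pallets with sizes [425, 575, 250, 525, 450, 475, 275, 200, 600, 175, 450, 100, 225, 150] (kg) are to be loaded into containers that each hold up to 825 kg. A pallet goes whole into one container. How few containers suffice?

Total = 600 + 575 + 525 + 475 + 450 + 450 + 425 + 275 + 250 + 225 + 200 + 175 + 150 + 100 = 4875 kg.
Lower bound: ⌈4875/825⌉ = 6 containers.
Also, 7 pallets each exceed 825/2 kg, and no two of those can share a container, so at least 7 containers are needed.
A packing using 7 containers:
  container 1: 600 + 225 = 825
  container 2: 575 + 250 = 825
  container 3: 525 + 275 = 800
  container 4: 475 + 200 + 150 = 825
  container 5: 450 + 175 + 100 = 725
  container 6: 450 = 450
  container 7: 425 = 425
This matches the lower bound, so 7 is optimal.

7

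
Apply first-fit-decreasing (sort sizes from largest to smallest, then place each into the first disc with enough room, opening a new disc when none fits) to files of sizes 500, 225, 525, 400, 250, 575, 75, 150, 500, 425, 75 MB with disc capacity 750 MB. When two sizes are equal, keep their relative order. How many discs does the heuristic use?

6

Sorted descending: 575, 525, 500, 500, 425, 400, 250, 225, 150, 75, 75.
  575 → disc 1 (new)  [load 575/750]
  525 → disc 2 (new)  [load 525/750]
  500 → disc 3 (new)  [load 500/750]
  500 → disc 4 (new)  [load 500/750]
  425 → disc 5 (new)  [load 425/750]
  400 → disc 6 (new)  [load 400/750]
  250 → disc 3  [load 750/750]
  225 → disc 2  [load 750/750]
  150 → disc 1  [load 725/750]
  75 → disc 4  [load 575/750]
  75 → disc 4  [load 650/750]
6 discs opened.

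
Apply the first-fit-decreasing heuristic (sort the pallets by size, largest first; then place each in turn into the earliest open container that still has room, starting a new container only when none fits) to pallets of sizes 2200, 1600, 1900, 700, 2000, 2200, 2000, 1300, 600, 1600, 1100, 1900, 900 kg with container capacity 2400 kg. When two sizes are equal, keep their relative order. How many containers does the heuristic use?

Sorted descending: 2200, 2200, 2000, 2000, 1900, 1900, 1600, 1600, 1300, 1100, 900, 700, 600.
  2200 → container 1 (new)  [load 2200/2400]
  2200 → container 2 (new)  [load 2200/2400]
  2000 → container 3 (new)  [load 2000/2400]
  2000 → container 4 (new)  [load 2000/2400]
  1900 → container 5 (new)  [load 1900/2400]
  1900 → container 6 (new)  [load 1900/2400]
  1600 → container 7 (new)  [load 1600/2400]
  1600 → container 8 (new)  [load 1600/2400]
  1300 → container 9 (new)  [load 1300/2400]
  1100 → container 9  [load 2400/2400]
  900 → container 10 (new)  [load 900/2400]
  700 → container 7  [load 2300/2400]
  600 → container 8  [load 2200/2400]
10 containers opened.

10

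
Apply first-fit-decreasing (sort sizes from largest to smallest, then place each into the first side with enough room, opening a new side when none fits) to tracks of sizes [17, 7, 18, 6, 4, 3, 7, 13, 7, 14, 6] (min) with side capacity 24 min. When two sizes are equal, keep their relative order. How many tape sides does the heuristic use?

5

Sorted descending: 18, 17, 14, 13, 7, 7, 7, 6, 6, 4, 3.
  18 → side 1 (new)  [load 18/24]
  17 → side 2 (new)  [load 17/24]
  14 → side 3 (new)  [load 14/24]
  13 → side 4 (new)  [load 13/24]
  7 → side 2  [load 24/24]
  7 → side 3  [load 21/24]
  7 → side 4  [load 20/24]
  6 → side 1  [load 24/24]
  6 → side 5 (new)  [load 6/24]
  4 → side 4  [load 24/24]
  3 → side 3  [load 24/24]
5 tape sides opened.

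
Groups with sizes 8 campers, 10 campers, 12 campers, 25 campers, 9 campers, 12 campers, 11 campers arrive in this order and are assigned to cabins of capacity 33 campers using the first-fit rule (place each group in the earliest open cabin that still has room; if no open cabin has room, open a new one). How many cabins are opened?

3

  8 → cabin 1 (new)  [load 8/33]
  10 → cabin 1  [load 18/33]
  12 → cabin 1  [load 30/33]
  25 → cabin 2 (new)  [load 25/33]
  9 → cabin 3 (new)  [load 9/33]
  12 → cabin 3  [load 21/33]
  11 → cabin 3  [load 32/33]
3 cabins opened.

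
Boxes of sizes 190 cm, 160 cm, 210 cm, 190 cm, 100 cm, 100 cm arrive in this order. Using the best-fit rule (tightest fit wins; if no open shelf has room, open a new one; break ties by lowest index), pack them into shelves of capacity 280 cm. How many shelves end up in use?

5

  190 → shelf 1 (new)  [load 190/280]
  160 → shelf 2 (new)  [load 160/280]
  210 → shelf 3 (new)  [load 210/280]
  190 → shelf 4 (new)  [load 190/280]
  100 → shelf 2  [load 260/280]
  100 → shelf 5 (new)  [load 100/280]
5 shelves opened.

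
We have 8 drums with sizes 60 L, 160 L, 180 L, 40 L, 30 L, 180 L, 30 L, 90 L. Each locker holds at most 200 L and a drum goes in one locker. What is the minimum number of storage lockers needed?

5

Total = 180 + 180 + 160 + 90 + 60 + 40 + 30 + 30 = 770 L.
Lower bound: ⌈770/200⌉ = 4 storage lockers.
A packing using 5 storage lockers:
  locker 1: 180 = 180
  locker 2: 180 = 180
  locker 3: 160 + 40 = 200
  locker 4: 90 + 60 + 30 = 180
  locker 5: 30 = 30
No arrangement into 4 storage lockers stays within capacity, so 5 is optimal.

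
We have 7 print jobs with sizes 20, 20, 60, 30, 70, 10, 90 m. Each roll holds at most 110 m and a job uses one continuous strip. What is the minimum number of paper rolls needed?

Total = 90 + 70 + 60 + 30 + 20 + 20 + 10 = 300 m.
Lower bound: ⌈300/110⌉ = 3 paper rolls.
A packing using 3 paper rolls:
  roll 1: 90 + 20 = 110
  roll 2: 70 + 30 + 10 = 110
  roll 3: 60 + 20 = 80
This matches the lower bound, so 3 is optimal.

3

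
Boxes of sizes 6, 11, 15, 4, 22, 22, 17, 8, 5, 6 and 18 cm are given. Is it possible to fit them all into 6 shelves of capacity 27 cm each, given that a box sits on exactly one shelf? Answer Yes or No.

Yes

A valid assignment using 6 shelves:
  shelf 1: 22 + 5 = 27
  shelf 2: 22 + 4 = 26
  shelf 3: 18 + 8 = 26
  shelf 4: 17 + 6 = 23
  shelf 5: 15 + 11 = 26
  shelf 6: 6 = 6
Every load is within 27 cm, so 6 shelves suffice.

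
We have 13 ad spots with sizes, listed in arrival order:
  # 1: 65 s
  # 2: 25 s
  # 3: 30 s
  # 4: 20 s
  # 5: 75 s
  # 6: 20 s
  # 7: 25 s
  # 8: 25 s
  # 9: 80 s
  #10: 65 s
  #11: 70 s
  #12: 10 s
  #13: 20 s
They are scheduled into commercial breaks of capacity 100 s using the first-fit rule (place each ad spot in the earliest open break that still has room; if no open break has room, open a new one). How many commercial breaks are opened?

6

  65 → break 1 (new)  [load 65/100]
  25 → break 1  [load 90/100]
  30 → break 2 (new)  [load 30/100]
  20 → break 2  [load 50/100]
  75 → break 3 (new)  [load 75/100]
  20 → break 2  [load 70/100]
  25 → break 2  [load 95/100]
  25 → break 3  [load 100/100]
  80 → break 4 (new)  [load 80/100]
  65 → break 5 (new)  [load 65/100]
  70 → break 6 (new)  [load 70/100]
  10 → break 1  [load 100/100]
  20 → break 4  [load 100/100]
6 commercial breaks opened.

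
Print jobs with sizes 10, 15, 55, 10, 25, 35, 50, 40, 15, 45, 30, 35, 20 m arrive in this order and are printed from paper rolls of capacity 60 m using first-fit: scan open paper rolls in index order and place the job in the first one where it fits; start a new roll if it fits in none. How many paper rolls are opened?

  10 → roll 1 (new)  [load 10/60]
  15 → roll 1  [load 25/60]
  55 → roll 2 (new)  [load 55/60]
  10 → roll 1  [load 35/60]
  25 → roll 1  [load 60/60]
  35 → roll 3 (new)  [load 35/60]
  50 → roll 4 (new)  [load 50/60]
  40 → roll 5 (new)  [load 40/60]
  15 → roll 3  [load 50/60]
  45 → roll 6 (new)  [load 45/60]
  30 → roll 7 (new)  [load 30/60]
  35 → roll 8 (new)  [load 35/60]
  20 → roll 5  [load 60/60]
8 paper rolls opened.

8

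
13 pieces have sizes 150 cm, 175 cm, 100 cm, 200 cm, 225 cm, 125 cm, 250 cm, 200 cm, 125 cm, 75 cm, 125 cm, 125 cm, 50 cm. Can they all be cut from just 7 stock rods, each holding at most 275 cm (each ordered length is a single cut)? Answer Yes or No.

No

Total = 1925 cm; ⌈1925/275⌉ = 7.
The bound of 7 does not rule out 7, but exhaustive search shows no assignment into 7 stock rods of capacity 275 cm exists — the minimum is 8.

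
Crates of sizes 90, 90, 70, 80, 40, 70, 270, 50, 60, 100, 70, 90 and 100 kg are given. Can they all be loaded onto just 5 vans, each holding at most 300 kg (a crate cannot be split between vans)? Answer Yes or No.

Yes

A valid assignment using 5 vans:
  van 1: 270 = 270
  van 2: 100 + 100 + 90 = 290
  van 3: 90 + 90 + 80 + 40 = 300
  van 4: 70 + 70 + 70 + 60 = 270
  van 5: 50 = 50
Every load is within 300 kg, so 5 vans suffice.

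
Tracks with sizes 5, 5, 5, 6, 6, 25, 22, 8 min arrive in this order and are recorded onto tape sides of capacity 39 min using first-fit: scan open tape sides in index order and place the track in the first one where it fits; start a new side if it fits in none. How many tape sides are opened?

  5 → side 1 (new)  [load 5/39]
  5 → side 1  [load 10/39]
  5 → side 1  [load 15/39]
  6 → side 1  [load 21/39]
  6 → side 1  [load 27/39]
  25 → side 2 (new)  [load 25/39]
  22 → side 3 (new)  [load 22/39]
  8 → side 1  [load 35/39]
3 tape sides opened.

3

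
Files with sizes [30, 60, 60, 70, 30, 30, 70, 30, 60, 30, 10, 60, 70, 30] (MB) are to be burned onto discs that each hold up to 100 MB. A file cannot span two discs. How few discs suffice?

Total = 70 + 70 + 70 + 60 + 60 + 60 + 60 + 30 + 30 + 30 + 30 + 30 + 30 + 10 = 640 MB.
Lower bound: ⌈640/100⌉ = 7 discs.
A packing using 7 discs:
  disc 1: 70 + 30 = 100
  disc 2: 70 + 30 = 100
  disc 3: 70 + 30 = 100
  disc 4: 60 + 30 + 10 = 100
  disc 5: 60 + 30 = 90
  disc 6: 60 + 30 = 90
  disc 7: 60 = 60
This matches the lower bound, so 7 is optimal.

7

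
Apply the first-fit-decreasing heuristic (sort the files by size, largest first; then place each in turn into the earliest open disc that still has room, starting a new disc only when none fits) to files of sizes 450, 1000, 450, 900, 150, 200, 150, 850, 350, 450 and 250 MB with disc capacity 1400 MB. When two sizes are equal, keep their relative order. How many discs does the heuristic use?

Sorted descending: 1000, 900, 850, 450, 450, 450, 350, 250, 200, 150, 150.
  1000 → disc 1 (new)  [load 1000/1400]
  900 → disc 2 (new)  [load 900/1400]
  850 → disc 3 (new)  [load 850/1400]
  450 → disc 2  [load 1350/1400]
  450 → disc 3  [load 1300/1400]
  450 → disc 4 (new)  [load 450/1400]
  350 → disc 1  [load 1350/1400]
  250 → disc 4  [load 700/1400]
  200 → disc 4  [load 900/1400]
  150 → disc 4  [load 1050/1400]
  150 → disc 4  [load 1200/1400]
4 discs opened.

4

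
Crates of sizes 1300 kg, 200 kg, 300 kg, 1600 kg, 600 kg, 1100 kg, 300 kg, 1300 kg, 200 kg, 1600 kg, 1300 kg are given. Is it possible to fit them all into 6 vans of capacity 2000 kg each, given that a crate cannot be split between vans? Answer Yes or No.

Yes

A valid assignment using 6 vans:
  van 1: 1600 + 300 = 1900
  van 2: 1600 + 300 = 1900
  van 3: 1300 + 600 = 1900
  van 4: 1300 + 200 + 200 = 1700
  van 5: 1300 = 1300
  van 6: 1100 = 1100
Every load is within 2000 kg, so 6 vans suffice.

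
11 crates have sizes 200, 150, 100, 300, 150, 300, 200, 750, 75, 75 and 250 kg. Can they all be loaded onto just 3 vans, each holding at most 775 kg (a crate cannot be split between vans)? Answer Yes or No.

Total = 2550 kg; ⌈2550/775⌉ = 4.
At least 4 vans are required, but only 3 are allowed.

No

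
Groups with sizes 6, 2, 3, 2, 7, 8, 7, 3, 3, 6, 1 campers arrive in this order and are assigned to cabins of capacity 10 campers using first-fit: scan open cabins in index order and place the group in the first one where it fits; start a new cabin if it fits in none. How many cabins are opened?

  6 → cabin 1 (new)  [load 6/10]
  2 → cabin 1  [load 8/10]
  3 → cabin 2 (new)  [load 3/10]
  2 → cabin 1  [load 10/10]
  7 → cabin 2  [load 10/10]
  8 → cabin 3 (new)  [load 8/10]
  7 → cabin 4 (new)  [load 7/10]
  3 → cabin 4  [load 10/10]
  3 → cabin 5 (new)  [load 3/10]
  6 → cabin 5  [load 9/10]
  1 → cabin 3  [load 9/10]
5 cabins opened.

5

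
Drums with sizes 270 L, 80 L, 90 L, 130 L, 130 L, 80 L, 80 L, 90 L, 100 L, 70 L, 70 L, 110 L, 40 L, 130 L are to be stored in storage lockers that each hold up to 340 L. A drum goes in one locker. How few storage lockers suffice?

Total = 270 + 130 + 130 + 130 + 110 + 100 + 90 + 90 + 80 + 80 + 80 + 70 + 70 + 40 = 1470 L.
Lower bound: ⌈1470/340⌉ = 5 storage lockers.
A packing using 5 storage lockers:
  locker 1: 270 + 70 = 340
  locker 2: 130 + 130 + 80 = 340
  locker 3: 130 + 110 + 100 = 340
  locker 4: 90 + 90 + 80 + 80 = 340
  locker 5: 70 + 40 = 110
This matches the lower bound, so 5 is optimal.

5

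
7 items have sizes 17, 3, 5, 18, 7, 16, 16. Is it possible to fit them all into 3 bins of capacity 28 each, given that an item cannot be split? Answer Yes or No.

No

Total = 82; ⌈82/28⌉ = 3.
4 items each exceed half the capacity and cannot share a bin, forcing at least 4 bins.
At least 4 bins are required, but only 3 are allowed.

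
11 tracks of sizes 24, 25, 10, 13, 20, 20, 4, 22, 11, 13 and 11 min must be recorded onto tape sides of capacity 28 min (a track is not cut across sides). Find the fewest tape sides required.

8

Total = 25 + 24 + 22 + 20 + 20 + 13 + 13 + 11 + 11 + 10 + 4 = 173 min.
Lower bound: ⌈173/28⌉ = 7 tape sides.
A packing using 8 tape sides:
  side 1: 25 = 25
  side 2: 24 + 4 = 28
  side 3: 22 = 22
  side 4: 20 = 20
  side 5: 20 = 20
  side 6: 13 + 13 = 26
  side 7: 11 + 11 = 22
  side 8: 10 = 10
No arrangement into 7 tape sides stays within capacity, so 8 is optimal.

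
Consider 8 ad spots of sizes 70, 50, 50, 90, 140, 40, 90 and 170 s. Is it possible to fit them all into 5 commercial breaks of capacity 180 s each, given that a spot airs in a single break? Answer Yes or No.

A valid assignment using 4 commercial breaks:
  break 1: 170 = 170
  break 2: 140 + 40 = 180
  break 3: 90 + 90 = 180
  break 4: 70 + 50 + 50 = 170
That uses only 4 ≤ 5, so 5 commercial breaks are enough.

Yes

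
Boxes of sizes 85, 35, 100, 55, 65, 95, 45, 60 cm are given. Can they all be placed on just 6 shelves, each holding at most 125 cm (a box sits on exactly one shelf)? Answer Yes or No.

A valid assignment using 5 shelves:
  shelf 1: 100 = 100
  shelf 2: 95 = 95
  shelf 3: 85 + 35 = 120
  shelf 4: 65 + 60 = 125
  shelf 5: 55 + 45 = 100
That uses only 5 ≤ 6, so 6 shelves are enough.

Yes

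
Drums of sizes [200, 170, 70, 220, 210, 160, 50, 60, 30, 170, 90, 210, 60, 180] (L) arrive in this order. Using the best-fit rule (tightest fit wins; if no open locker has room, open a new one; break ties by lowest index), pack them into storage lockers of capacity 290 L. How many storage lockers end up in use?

  200 → locker 1 (new)  [load 200/290]
  170 → locker 2 (new)  [load 170/290]
  70 → locker 1  [load 270/290]
  220 → locker 3 (new)  [load 220/290]
  210 → locker 4 (new)  [load 210/290]
  160 → locker 5 (new)  [load 160/290]
  50 → locker 3  [load 270/290]
  60 → locker 4  [load 270/290]
  30 → locker 2  [load 200/290]
  170 → locker 6 (new)  [load 170/290]
  90 → locker 2  [load 290/290]
  210 → locker 7 (new)  [load 210/290]
  60 → locker 7  [load 270/290]
  180 → locker 8 (new)  [load 180/290]
8 storage lockers opened.

8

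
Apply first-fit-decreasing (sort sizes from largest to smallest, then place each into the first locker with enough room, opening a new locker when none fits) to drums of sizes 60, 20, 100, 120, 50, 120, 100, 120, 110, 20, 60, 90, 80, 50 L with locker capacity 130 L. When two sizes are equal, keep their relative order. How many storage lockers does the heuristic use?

10

Sorted descending: 120, 120, 120, 110, 100, 100, 90, 80, 60, 60, 50, 50, 20, 20.
  120 → locker 1 (new)  [load 120/130]
  120 → locker 2 (new)  [load 120/130]
  120 → locker 3 (new)  [load 120/130]
  110 → locker 4 (new)  [load 110/130]
  100 → locker 5 (new)  [load 100/130]
  100 → locker 6 (new)  [load 100/130]
  90 → locker 7 (new)  [load 90/130]
  80 → locker 8 (new)  [load 80/130]
  60 → locker 9 (new)  [load 60/130]
  60 → locker 9  [load 120/130]
  50 → locker 8  [load 130/130]
  50 → locker 10 (new)  [load 50/130]
  20 → locker 4  [load 130/130]
  20 → locker 5  [load 120/130]
10 storage lockers opened.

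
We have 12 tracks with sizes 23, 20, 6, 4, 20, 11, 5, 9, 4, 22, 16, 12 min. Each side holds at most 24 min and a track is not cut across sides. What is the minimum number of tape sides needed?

Total = 23 + 22 + 20 + 20 + 16 + 12 + 11 + 9 + 6 + 5 + 4 + 4 = 152 min.
Lower bound: ⌈152/24⌉ = 7 tape sides.
A packing using 7 tape sides:
  side 1: 23 = 23
  side 2: 22 = 22
  side 3: 20 + 4 = 24
  side 4: 20 + 4 = 24
  side 5: 16 + 6 = 22
  side 6: 12 + 11 = 23
  side 7: 9 + 5 = 14
This matches the lower bound, so 7 is optimal.

7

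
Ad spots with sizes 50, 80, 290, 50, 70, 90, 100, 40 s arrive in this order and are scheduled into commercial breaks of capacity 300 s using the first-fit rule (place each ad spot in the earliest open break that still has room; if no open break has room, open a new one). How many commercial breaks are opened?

3

  50 → break 1 (new)  [load 50/300]
  80 → break 1  [load 130/300]
  290 → break 2 (new)  [load 290/300]
  50 → break 1  [load 180/300]
  70 → break 1  [load 250/300]
  90 → break 3 (new)  [load 90/300]
  100 → break 3  [load 190/300]
  40 → break 1  [load 290/300]
3 commercial breaks opened.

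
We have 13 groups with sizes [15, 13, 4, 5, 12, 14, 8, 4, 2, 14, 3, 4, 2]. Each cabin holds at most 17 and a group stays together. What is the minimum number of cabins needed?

6

Total = 15 + 14 + 14 + 13 + 12 + 8 + 5 + 4 + 4 + 4 + 3 + 2 + 2 = 100.
Lower bound: ⌈100/17⌉ = 6 cabins.
A packing using 6 cabins:
  cabin 1: 15 + 2 = 17
  cabin 2: 14 + 3 = 17
  cabin 3: 14 + 2 = 16
  cabin 4: 13 + 4 = 17
  cabin 5: 12 + 5 = 17
  cabin 6: 8 + 4 + 4 = 16
This matches the lower bound, so 6 is optimal.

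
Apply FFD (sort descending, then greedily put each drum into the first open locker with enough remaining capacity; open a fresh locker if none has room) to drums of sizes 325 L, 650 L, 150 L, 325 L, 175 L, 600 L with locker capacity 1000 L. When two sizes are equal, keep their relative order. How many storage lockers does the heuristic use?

3

Sorted descending: 650, 600, 325, 325, 175, 150.
  650 → locker 1 (new)  [load 650/1000]
  600 → locker 2 (new)  [load 600/1000]
  325 → locker 1  [load 975/1000]
  325 → locker 2  [load 925/1000]
  175 → locker 3 (new)  [load 175/1000]
  150 → locker 3  [load 325/1000]
3 storage lockers opened.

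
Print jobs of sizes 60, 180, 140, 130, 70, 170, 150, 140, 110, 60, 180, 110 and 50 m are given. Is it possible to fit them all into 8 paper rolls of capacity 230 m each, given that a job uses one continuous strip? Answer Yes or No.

Yes

A valid assignment using 8 paper rolls:
  roll 1: 180 + 50 = 230
  roll 2: 180 = 180
  roll 3: 170 + 60 = 230
  roll 4: 150 + 70 = 220
  roll 5: 140 + 60 = 200
  roll 6: 140 = 140
  roll 7: 130 = 130
  roll 8: 110 + 110 = 220
Every load is within 230 m, so 8 paper rolls suffice.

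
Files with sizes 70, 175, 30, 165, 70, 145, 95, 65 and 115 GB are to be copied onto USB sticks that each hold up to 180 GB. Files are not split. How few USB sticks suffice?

6

Total = 175 + 165 + 145 + 115 + 95 + 70 + 70 + 65 + 30 = 930 GB.
Lower bound: ⌈930/180⌉ = 6 USB sticks.
A packing using 6 USB sticks:
  USB stick 1: 175 = 175
  USB stick 2: 165 = 165
  USB stick 3: 145 + 30 = 175
  USB stick 4: 115 + 65 = 180
  USB stick 5: 95 + 70 = 165
  USB stick 6: 70 = 70
This matches the lower bound, so 6 is optimal.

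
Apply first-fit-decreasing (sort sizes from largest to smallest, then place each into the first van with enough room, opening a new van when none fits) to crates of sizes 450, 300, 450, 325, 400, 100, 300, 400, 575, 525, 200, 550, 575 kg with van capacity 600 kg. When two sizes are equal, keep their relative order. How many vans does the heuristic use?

Sorted descending: 575, 575, 550, 525, 450, 450, 400, 400, 325, 300, 300, 200, 100.
  575 → van 1 (new)  [load 575/600]
  575 → van 2 (new)  [load 575/600]
  550 → van 3 (new)  [load 550/600]
  525 → van 4 (new)  [load 525/600]
  450 → van 5 (new)  [load 450/600]
  450 → van 6 (new)  [load 450/600]
  400 → van 7 (new)  [load 400/600]
  400 → van 8 (new)  [load 400/600]
  325 → van 9 (new)  [load 325/600]
  300 → van 10 (new)  [load 300/600]
  300 → van 10  [load 600/600]
  200 → van 7  [load 600/600]
  100 → van 5  [load 550/600]
10 vans opened.

10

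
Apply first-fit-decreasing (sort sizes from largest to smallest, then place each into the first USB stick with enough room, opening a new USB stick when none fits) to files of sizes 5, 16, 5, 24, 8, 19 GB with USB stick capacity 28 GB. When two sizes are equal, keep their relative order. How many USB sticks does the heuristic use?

3

Sorted descending: 24, 19, 16, 8, 5, 5.
  24 → USB stick 1 (new)  [load 24/28]
  19 → USB stick 2 (new)  [load 19/28]
  16 → USB stick 3 (new)  [load 16/28]
  8 → USB stick 2  [load 27/28]
  5 → USB stick 3  [load 21/28]
  5 → USB stick 3  [load 26/28]
3 USB sticks opened.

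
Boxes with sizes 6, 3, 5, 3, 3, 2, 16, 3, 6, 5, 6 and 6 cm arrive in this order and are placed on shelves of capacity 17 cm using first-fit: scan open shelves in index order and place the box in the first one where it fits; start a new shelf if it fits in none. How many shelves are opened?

  6 → shelf 1 (new)  [load 6/17]
  3 → shelf 1  [load 9/17]
  5 → shelf 1  [load 14/17]
  3 → shelf 1  [load 17/17]
  3 → shelf 2 (new)  [load 3/17]
  2 → shelf 2  [load 5/17]
  16 → shelf 3 (new)  [load 16/17]
  3 → shelf 2  [load 8/17]
  6 → shelf 2  [load 14/17]
  5 → shelf 4 (new)  [load 5/17]
  6 → shelf 4  [load 11/17]
  6 → shelf 4  [load 17/17]
4 shelves opened.

4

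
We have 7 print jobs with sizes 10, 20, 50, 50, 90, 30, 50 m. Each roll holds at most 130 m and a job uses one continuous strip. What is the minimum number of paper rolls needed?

3

Total = 90 + 50 + 50 + 50 + 30 + 20 + 10 = 300 m.
Lower bound: ⌈300/130⌉ = 3 paper rolls.
A packing using 3 paper rolls:
  roll 1: 90 + 30 + 10 = 130
  roll 2: 50 + 50 + 20 = 120
  roll 3: 50 = 50
This matches the lower bound, so 3 is optimal.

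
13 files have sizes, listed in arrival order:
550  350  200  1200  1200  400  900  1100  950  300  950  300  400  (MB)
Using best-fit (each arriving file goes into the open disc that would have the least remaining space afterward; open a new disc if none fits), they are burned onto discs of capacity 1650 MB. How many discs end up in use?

  550 → disc 1 (new)  [load 550/1650]
  350 → disc 1  [load 900/1650]
  200 → disc 1  [load 1100/1650]
  1200 → disc 2 (new)  [load 1200/1650]
  1200 → disc 3 (new)  [load 1200/1650]
  400 → disc 2  [load 1600/1650]
  900 → disc 4 (new)  [load 900/1650]
  1100 → disc 5 (new)  [load 1100/1650]
  950 → disc 6 (new)  [load 950/1650]
  300 → disc 3  [load 1500/1650]
  950 → disc 7 (new)  [load 950/1650]
  300 → disc 1  [load 1400/1650]
  400 → disc 5  [load 1500/1650]
7 discs opened.

7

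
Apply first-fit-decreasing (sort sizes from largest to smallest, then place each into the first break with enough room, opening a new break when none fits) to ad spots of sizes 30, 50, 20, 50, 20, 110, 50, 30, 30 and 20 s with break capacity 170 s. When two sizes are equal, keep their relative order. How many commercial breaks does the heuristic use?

3

Sorted descending: 110, 50, 50, 50, 30, 30, 30, 20, 20, 20.
  110 → break 1 (new)  [load 110/170]
  50 → break 1  [load 160/170]
  50 → break 2 (new)  [load 50/170]
  50 → break 2  [load 100/170]
  30 → break 2  [load 130/170]
  30 → break 2  [load 160/170]
  30 → break 3 (new)  [load 30/170]
  20 → break 3  [load 50/170]
  20 → break 3  [load 70/170]
  20 → break 3  [load 90/170]
3 commercial breaks opened.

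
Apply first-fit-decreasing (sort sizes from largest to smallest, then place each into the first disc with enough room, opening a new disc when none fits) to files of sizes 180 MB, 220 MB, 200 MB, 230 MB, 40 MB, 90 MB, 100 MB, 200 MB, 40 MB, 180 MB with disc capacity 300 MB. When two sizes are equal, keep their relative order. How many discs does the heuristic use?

Sorted descending: 230, 220, 200, 200, 180, 180, 100, 90, 40, 40.
  230 → disc 1 (new)  [load 230/300]
  220 → disc 2 (new)  [load 220/300]
  200 → disc 3 (new)  [load 200/300]
  200 → disc 4 (new)  [load 200/300]
  180 → disc 5 (new)  [load 180/300]
  180 → disc 6 (new)  [load 180/300]
  100 → disc 3  [load 300/300]
  90 → disc 4  [load 290/300]
  40 → disc 1  [load 270/300]
  40 → disc 2  [load 260/300]
6 discs opened.

6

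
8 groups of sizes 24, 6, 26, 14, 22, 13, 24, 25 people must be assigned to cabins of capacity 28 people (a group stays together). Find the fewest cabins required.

Total = 26 + 25 + 24 + 24 + 22 + 14 + 13 + 6 = 154 people.
Lower bound: ⌈154/28⌉ = 6 cabins.
A packing using 6 cabins:
  cabin 1: 26 = 26
  cabin 2: 25 = 25
  cabin 3: 24 = 24
  cabin 4: 24 = 24
  cabin 5: 22 + 6 = 28
  cabin 6: 14 + 13 = 27
This matches the lower bound, so 6 is optimal.

6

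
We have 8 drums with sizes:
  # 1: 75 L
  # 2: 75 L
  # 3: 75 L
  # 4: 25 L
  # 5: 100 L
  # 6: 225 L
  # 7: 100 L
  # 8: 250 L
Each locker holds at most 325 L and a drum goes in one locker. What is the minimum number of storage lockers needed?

3

Total = 250 + 225 + 100 + 100 + 75 + 75 + 75 + 25 = 925 L.
Lower bound: ⌈925/325⌉ = 3 storage lockers.
A packing using 3 storage lockers:
  locker 1: 250 + 75 = 325
  locker 2: 225 + 100 = 325
  locker 3: 100 + 75 + 75 + 25 = 275
This matches the lower bound, so 3 is optimal.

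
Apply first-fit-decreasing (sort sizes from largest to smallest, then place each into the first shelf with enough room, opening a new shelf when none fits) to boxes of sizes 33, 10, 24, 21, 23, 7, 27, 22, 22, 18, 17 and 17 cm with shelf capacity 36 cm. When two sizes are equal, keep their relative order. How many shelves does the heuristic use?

9

Sorted descending: 33, 27, 24, 23, 22, 22, 21, 18, 17, 17, 10, 7.
  33 → shelf 1 (new)  [load 33/36]
  27 → shelf 2 (new)  [load 27/36]
  24 → shelf 3 (new)  [load 24/36]
  23 → shelf 4 (new)  [load 23/36]
  22 → shelf 5 (new)  [load 22/36]
  22 → shelf 6 (new)  [load 22/36]
  21 → shelf 7 (new)  [load 21/36]
  18 → shelf 8 (new)  [load 18/36]
  17 → shelf 8  [load 35/36]
  17 → shelf 9 (new)  [load 17/36]
  10 → shelf 3  [load 34/36]
  7 → shelf 2  [load 34/36]
9 shelves opened.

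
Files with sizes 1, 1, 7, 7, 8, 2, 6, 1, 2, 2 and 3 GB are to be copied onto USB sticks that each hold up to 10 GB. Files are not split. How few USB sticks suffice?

Total = 8 + 7 + 7 + 6 + 3 + 2 + 2 + 2 + 1 + 1 + 1 = 40 GB.
Lower bound: ⌈40/10⌉ = 4 USB sticks.
A packing using 4 USB sticks:
  USB stick 1: 8 + 2 = 10
  USB stick 2: 7 + 3 = 10
  USB stick 3: 7 + 2 + 1 = 10
  USB stick 4: 6 + 2 + 1 + 1 = 10
This matches the lower bound, so 4 is optimal.

4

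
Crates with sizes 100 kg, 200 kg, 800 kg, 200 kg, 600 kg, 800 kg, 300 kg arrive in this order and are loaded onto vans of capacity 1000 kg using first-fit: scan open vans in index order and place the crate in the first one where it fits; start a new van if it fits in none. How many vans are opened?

4

  100 → van 1 (new)  [load 100/1000]
  200 → van 1  [load 300/1000]
  800 → van 2 (new)  [load 800/1000]
  200 → van 1  [load 500/1000]
  600 → van 3 (new)  [load 600/1000]
  800 → van 4 (new)  [load 800/1000]
  300 → van 1  [load 800/1000]
4 vans opened.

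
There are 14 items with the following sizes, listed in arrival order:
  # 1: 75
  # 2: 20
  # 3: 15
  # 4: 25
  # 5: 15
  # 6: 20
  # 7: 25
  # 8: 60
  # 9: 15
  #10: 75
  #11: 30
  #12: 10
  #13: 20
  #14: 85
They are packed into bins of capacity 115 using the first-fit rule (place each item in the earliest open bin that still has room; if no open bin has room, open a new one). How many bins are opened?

5

  75 → bin 1 (new)  [load 75/115]
  20 → bin 1  [load 95/115]
  15 → bin 1  [load 110/115]
  25 → bin 2 (new)  [load 25/115]
  15 → bin 2  [load 40/115]
  20 → bin 2  [load 60/115]
  25 → bin 2  [load 85/115]
  60 → bin 3 (new)  [load 60/115]
  15 → bin 2  [load 100/115]
  75 → bin 4 (new)  [load 75/115]
  30 → bin 3  [load 90/115]
  10 → bin 2  [load 110/115]
  20 → bin 3  [load 110/115]
  85 → bin 5 (new)  [load 85/115]
5 bins opened.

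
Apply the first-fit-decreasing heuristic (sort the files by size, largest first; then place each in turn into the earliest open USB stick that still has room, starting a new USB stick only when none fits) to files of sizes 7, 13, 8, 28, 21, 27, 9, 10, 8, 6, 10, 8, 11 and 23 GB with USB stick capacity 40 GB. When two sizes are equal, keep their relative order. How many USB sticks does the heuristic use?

Sorted descending: 28, 27, 23, 21, 13, 11, 10, 10, 9, 8, 8, 8, 7, 6.
  28 → USB stick 1 (new)  [load 28/40]
  27 → USB stick 2 (new)  [load 27/40]
  23 → USB stick 3 (new)  [load 23/40]
  21 → USB stick 4 (new)  [load 21/40]
  13 → USB stick 2  [load 40/40]
  11 → USB stick 1  [load 39/40]
  10 → USB stick 3  [load 33/40]
  10 → USB stick 4  [load 31/40]
  9 → USB stick 4  [load 40/40]
  8 → USB stick 5 (new)  [load 8/40]
  8 → USB stick 5  [load 16/40]
  8 → USB stick 5  [load 24/40]
  7 → USB stick 3  [load 40/40]
  6 → USB stick 5  [load 30/40]
5 USB sticks opened.

5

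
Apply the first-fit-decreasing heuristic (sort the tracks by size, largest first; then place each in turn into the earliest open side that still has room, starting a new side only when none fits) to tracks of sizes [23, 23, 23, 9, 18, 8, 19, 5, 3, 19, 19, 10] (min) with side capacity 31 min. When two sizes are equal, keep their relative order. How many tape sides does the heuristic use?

7

Sorted descending: 23, 23, 23, 19, 19, 19, 18, 10, 9, 8, 5, 3.
  23 → side 1 (new)  [load 23/31]
  23 → side 2 (new)  [load 23/31]
  23 → side 3 (new)  [load 23/31]
  19 → side 4 (new)  [load 19/31]
  19 → side 5 (new)  [load 19/31]
  19 → side 6 (new)  [load 19/31]
  18 → side 7 (new)  [load 18/31]
  10 → side 4  [load 29/31]
  9 → side 5  [load 28/31]
  8 → side 1  [load 31/31]
  5 → side 2  [load 28/31]
  3 → side 2  [load 31/31]
7 tape sides opened.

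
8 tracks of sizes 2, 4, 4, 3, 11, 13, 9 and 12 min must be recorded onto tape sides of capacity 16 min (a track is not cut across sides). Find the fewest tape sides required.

Total = 13 + 12 + 11 + 9 + 4 + 4 + 3 + 2 = 58 min.
Lower bound: ⌈58/16⌉ = 4 tape sides.
A packing using 4 tape sides:
  side 1: 13 + 3 = 16
  side 2: 12 + 4 = 16
  side 3: 11 + 4 = 15
  side 4: 9 + 2 = 11
This matches the lower bound, so 4 is optimal.

4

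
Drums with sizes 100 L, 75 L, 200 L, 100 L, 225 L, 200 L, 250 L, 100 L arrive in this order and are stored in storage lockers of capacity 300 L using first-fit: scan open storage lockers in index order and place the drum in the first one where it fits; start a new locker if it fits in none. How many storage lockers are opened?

  100 → locker 1 (new)  [load 100/300]
  75 → locker 1  [load 175/300]
  200 → locker 2 (new)  [load 200/300]
  100 → locker 1  [load 275/300]
  225 → locker 3 (new)  [load 225/300]
  200 → locker 4 (new)  [load 200/300]
  250 → locker 5 (new)  [load 250/300]
  100 → locker 2  [load 300/300]
5 storage lockers opened.

5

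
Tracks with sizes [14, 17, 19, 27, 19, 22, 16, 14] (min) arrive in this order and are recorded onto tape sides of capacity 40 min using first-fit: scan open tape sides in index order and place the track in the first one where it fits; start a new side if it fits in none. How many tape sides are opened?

  14 → side 1 (new)  [load 14/40]
  17 → side 1  [load 31/40]
  19 → side 2 (new)  [load 19/40]
  27 → side 3 (new)  [load 27/40]
  19 → side 2  [load 38/40]
  22 → side 4 (new)  [load 22/40]
  16 → side 4  [load 38/40]
  14 → side 5 (new)  [load 14/40]
5 tape sides opened.

5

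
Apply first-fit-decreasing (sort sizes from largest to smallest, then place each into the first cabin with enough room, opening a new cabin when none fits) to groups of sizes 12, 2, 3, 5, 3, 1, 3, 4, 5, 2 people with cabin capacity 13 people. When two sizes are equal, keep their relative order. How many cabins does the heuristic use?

4

Sorted descending: 12, 5, 5, 4, 3, 3, 3, 2, 2, 1.
  12 → cabin 1 (new)  [load 12/13]
  5 → cabin 2 (new)  [load 5/13]
  5 → cabin 2  [load 10/13]
  4 → cabin 3 (new)  [load 4/13]
  3 → cabin 2  [load 13/13]
  3 → cabin 3  [load 7/13]
  3 → cabin 3  [load 10/13]
  2 → cabin 3  [load 12/13]
  2 → cabin 4 (new)  [load 2/13]
  1 → cabin 1  [load 13/13]
4 cabins opened.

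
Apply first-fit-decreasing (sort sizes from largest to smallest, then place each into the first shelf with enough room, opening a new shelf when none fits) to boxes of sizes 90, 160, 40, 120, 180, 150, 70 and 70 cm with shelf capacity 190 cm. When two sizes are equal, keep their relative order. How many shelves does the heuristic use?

5

Sorted descending: 180, 160, 150, 120, 90, 70, 70, 40.
  180 → shelf 1 (new)  [load 180/190]
  160 → shelf 2 (new)  [load 160/190]
  150 → shelf 3 (new)  [load 150/190]
  120 → shelf 4 (new)  [load 120/190]
  90 → shelf 5 (new)  [load 90/190]
  70 → shelf 4  [load 190/190]
  70 → shelf 5  [load 160/190]
  40 → shelf 3  [load 190/190]
5 shelves opened.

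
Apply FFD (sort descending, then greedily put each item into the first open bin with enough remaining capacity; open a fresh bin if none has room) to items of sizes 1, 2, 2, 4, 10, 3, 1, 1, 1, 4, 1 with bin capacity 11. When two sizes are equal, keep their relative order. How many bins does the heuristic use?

Sorted descending: 10, 4, 4, 3, 2, 2, 1, 1, 1, 1, 1.
  10 → bin 1 (new)  [load 10/11]
  4 → bin 2 (new)  [load 4/11]
  4 → bin 2  [load 8/11]
  3 → bin 2  [load 11/11]
  2 → bin 3 (new)  [load 2/11]
  2 → bin 3  [load 4/11]
  1 → bin 1  [load 11/11]
  1 → bin 3  [load 5/11]
  1 → bin 3  [load 6/11]
  1 → bin 3  [load 7/11]
  1 → bin 3  [load 8/11]
3 bins opened.

3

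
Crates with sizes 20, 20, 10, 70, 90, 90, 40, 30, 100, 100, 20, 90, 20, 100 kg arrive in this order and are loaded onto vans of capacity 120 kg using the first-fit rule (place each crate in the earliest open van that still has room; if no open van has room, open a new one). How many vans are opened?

  20 → van 1 (new)  [load 20/120]
  20 → van 1  [load 40/120]
  10 → van 1  [load 50/120]
  70 → van 1  [load 120/120]
  90 → van 2 (new)  [load 90/120]
  90 → van 3 (new)  [load 90/120]
  40 → van 4 (new)  [load 40/120]
  30 → van 2  [load 120/120]
  100 → van 5 (new)  [load 100/120]
  100 → van 6 (new)  [load 100/120]
  20 → van 3  [load 110/120]
  90 → van 7 (new)  [load 90/120]
  20 → van 4  [load 60/120]
  100 → van 8 (new)  [load 100/120]
8 vans opened.

8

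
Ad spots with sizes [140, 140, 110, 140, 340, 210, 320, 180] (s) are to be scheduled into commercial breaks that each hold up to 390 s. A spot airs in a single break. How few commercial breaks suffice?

Total = 340 + 320 + 210 + 180 + 140 + 140 + 140 + 110 = 1580 s.
Lower bound: ⌈1580/390⌉ = 5 commercial breaks.
A packing using 5 commercial breaks:
  break 1: 340 = 340
  break 2: 320 = 320
  break 3: 210 + 180 = 390
  break 4: 140 + 140 + 110 = 390
  break 5: 140 = 140
This matches the lower bound, so 5 is optimal.

5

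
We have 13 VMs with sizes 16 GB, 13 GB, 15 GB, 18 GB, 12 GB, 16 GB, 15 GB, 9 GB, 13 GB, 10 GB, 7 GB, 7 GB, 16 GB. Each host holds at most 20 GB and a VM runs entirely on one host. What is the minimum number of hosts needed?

10

Total = 18 + 16 + 16 + 16 + 15 + 15 + 13 + 13 + 12 + 10 + 9 + 7 + 7 = 167 GB.
Lower bound: ⌈167/20⌉ = 9 hosts.
A packing using 10 hosts:
  host 1: 18 = 18
  host 2: 16 = 16
  host 3: 16 = 16
  host 4: 16 = 16
  host 5: 15 = 15
  host 6: 15 = 15
  host 7: 13 + 7 = 20
  host 8: 13 + 7 = 20
  host 9: 12 = 12
  host 10: 10 + 9 = 19
No arrangement into 9 hosts stays within capacity, so 10 is optimal.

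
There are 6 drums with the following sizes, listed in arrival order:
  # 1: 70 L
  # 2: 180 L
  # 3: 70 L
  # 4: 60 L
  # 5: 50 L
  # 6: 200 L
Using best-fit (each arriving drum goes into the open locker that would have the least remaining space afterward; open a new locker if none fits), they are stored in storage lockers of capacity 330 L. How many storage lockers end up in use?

2

  70 → locker 1 (new)  [load 70/330]
  180 → locker 1  [load 250/330]
  70 → locker 1  [load 320/330]
  60 → locker 2 (new)  [load 60/330]
  50 → locker 2  [load 110/330]
  200 → locker 2  [load 310/330]
2 storage lockers opened.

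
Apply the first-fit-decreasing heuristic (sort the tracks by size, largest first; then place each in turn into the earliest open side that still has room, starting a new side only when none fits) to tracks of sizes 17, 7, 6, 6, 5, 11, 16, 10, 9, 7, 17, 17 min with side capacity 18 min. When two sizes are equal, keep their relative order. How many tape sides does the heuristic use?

Sorted descending: 17, 17, 17, 16, 11, 10, 9, 7, 7, 6, 6, 5.
  17 → side 1 (new)  [load 17/18]
  17 → side 2 (new)  [load 17/18]
  17 → side 3 (new)  [load 17/18]
  16 → side 4 (new)  [load 16/18]
  11 → side 5 (new)  [load 11/18]
  10 → side 6 (new)  [load 10/18]
  9 → side 7 (new)  [load 9/18]
  7 → side 5  [load 18/18]
  7 → side 6  [load 17/18]
  6 → side 7  [load 15/18]
  6 → side 8 (new)  [load 6/18]
  5 → side 8  [load 11/18]
8 tape sides opened.

8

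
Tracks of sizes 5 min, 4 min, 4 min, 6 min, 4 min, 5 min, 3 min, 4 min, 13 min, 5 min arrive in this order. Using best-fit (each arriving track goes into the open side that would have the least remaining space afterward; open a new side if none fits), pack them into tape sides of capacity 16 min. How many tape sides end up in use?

4

  5 → side 1 (new)  [load 5/16]
  4 → side 1  [load 9/16]
  4 → side 1  [load 13/16]
  6 → side 2 (new)  [load 6/16]
  4 → side 2  [load 10/16]
  5 → side 2  [load 15/16]
  3 → side 1  [load 16/16]
  4 → side 3 (new)  [load 4/16]
  13 → side 4 (new)  [load 13/16]
  5 → side 3  [load 9/16]
4 tape sides opened.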